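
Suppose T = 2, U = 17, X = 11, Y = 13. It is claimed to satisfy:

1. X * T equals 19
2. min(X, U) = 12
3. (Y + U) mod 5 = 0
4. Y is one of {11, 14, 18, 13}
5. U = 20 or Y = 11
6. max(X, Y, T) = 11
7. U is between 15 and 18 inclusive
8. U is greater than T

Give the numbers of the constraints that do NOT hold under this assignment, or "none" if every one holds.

Constraints 1, 2, 5, and 6 are violated.

1. X * T = 11 * 2 = 22, not 19 — violated.
2. min(11, 17) = 11, not 12 — violated.
3. Y + U = 30; 30 mod 5 = 0 — satisfied.
4. Y = 13 is in {11, 14, 18, 13} — satisfied.
5. U = 17 ≠ 20 and Y = 13 ≠ 11; both disjuncts false — violated.
6. max(11, 13, 2) = 13, not 11 — violated.
7. U = 17 lies in [15, 18] — satisfied.
8. U = 17, T = 2; 17 > 2 — satisfied.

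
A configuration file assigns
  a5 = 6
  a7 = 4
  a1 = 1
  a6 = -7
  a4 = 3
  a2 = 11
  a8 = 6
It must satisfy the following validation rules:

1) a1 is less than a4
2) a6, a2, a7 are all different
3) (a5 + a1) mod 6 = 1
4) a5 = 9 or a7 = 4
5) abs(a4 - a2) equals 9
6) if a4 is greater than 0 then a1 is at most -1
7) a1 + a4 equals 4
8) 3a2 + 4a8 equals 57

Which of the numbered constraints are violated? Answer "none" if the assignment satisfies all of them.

1) a1 = 1, a4 = 3; 1 < 3  yes
2) values -7, 11, 4 are pairwise distinct  yes
3) a5 + a1 = 7; 7 mod 6 = 1  yes
4) a5 = 6 ≠ 9, but a7 = 4 = 4 (second disjunct)  yes
5) abs(3 - 11) = 8, not 9  no
6) a4 = 3 > 0, so we need a1 ≤ -1; but a1 = 1 > -1  no
7) a1 + a4 = 1 + 3 = 4  yes
8) 3a2 + 4a8 = 3(11) + 4(6) = 57  yes

The assignment fails constraints 5 and 6.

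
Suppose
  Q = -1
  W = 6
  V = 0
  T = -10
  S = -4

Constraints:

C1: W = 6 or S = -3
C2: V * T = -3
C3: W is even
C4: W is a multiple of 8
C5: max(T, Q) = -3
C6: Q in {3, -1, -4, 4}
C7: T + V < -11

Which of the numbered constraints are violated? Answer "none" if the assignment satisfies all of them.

C1: W = 6 = 6 (first disjunct) — satisfied.
C2: V * T = 0 * (-10) = 0, not -3 — violated.
C3: W = 6 is even — satisfied.
C4: 6 = 8*0 + 6, so 8 does not divide 6 — violated.
C5: max(-10, -1) = -1, not -3 — violated.
C6: Q = -1 is in {3, -1, -4, 4} — satisfied.
C7: T + V = -10 + 0 = -10; -10 ≥ -11, bound -11 not met — violated.

Violated: 2, 4, 5, and 7.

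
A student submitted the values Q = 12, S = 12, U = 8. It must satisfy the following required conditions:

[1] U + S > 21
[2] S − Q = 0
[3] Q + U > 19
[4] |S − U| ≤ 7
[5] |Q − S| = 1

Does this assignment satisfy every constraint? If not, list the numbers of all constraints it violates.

[1] U + S = 8 + 12 = 20; 20 ≤ 21, bound 21 not met  FAIL
[2] S − Q = 12 − 12 = 0  OK
[3] Q + U = 12 + 8 = 20; 20 > 19  OK
[4] |12 − 8| = 4; 4 ≤ 7  OK
[5] |12 − 12| = 0, not 1  FAIL

Constraints 1, 5 do not hold.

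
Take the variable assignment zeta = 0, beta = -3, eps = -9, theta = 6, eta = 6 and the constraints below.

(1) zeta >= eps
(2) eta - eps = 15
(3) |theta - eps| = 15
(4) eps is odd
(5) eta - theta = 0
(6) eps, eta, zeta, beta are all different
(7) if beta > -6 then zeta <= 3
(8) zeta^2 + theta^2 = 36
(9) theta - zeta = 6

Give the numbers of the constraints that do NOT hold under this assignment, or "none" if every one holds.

(1) zeta = 0, eps = -9; 0 ≥ -9 — satisfied.
(2) eta - eps = 6 - (-9) = 15 — satisfied.
(3) |6 - (-9)| = 15 — satisfied.
(4) eps = -9 is odd — satisfied.
(5) eta - theta = 6 - 6 = 0 — satisfied.
(6) values -9, 6, 0, -3 are pairwise distinct — satisfied.
(7) beta = -3 > -6, so we need zeta ≤ 3; zeta = 0 ≤ 3 — satisfied.
(8) zeta^2 + theta^2 = 0^2 + 6^2 = 0 + 36 = 36 — satisfied.
(9) theta - zeta = 6 - 0 = 6 — satisfied.

Yes — all constraints hold.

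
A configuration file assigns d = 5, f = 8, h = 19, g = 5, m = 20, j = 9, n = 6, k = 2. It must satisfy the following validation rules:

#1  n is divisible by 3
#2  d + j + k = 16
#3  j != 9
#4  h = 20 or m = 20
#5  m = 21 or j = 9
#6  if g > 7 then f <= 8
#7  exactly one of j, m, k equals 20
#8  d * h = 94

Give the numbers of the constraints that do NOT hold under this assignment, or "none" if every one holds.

Constraints 3 and 8 are violated.

#1 6 / 3 = 2, so 3 divides 6  OK
#2 d + j + k = 5 + 9 + 2 = 16  OK
#3 j = 9, but 9 is required to differ  FAIL
#4 h = 19 ≠ 20, but m = 20 = 20 (second disjunct)  OK
#5 m = 20 ≠ 21, but j = 9 = 9 (second disjunct)  OK
#6 g = 5, not > 7; antecedent false, conditional vacuously true  OK
#7 j=9, m=20, k=2; 1 of them equals 20  OK
#8 d * h = 5 * 19 = 95, not 94  FAIL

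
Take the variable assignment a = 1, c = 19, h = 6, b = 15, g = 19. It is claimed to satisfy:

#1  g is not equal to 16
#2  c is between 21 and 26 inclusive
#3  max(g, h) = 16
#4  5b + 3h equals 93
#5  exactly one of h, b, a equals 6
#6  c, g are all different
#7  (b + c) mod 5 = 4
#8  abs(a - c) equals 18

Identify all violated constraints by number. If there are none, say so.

The assignment fails constraints 2, 3, 6.

#1 g = 19, and 19 ≠ 16 — holds.
#2 c = 19 is outside [21, 26] — does not hold.
#3 max(19, 6) = 19, not 16 — does not hold.
#4 5b + 3h = 5(15) + 3(6) = 93 — holds.
#5 h=6, b=15, a=1; 1 of them equals 6 — holds.
#6 c = g = 19, not all different — does not hold.
#7 b + c = 34; 34 mod 5 = 4 — holds.
#8 abs(1 - 19) = 18 — holds.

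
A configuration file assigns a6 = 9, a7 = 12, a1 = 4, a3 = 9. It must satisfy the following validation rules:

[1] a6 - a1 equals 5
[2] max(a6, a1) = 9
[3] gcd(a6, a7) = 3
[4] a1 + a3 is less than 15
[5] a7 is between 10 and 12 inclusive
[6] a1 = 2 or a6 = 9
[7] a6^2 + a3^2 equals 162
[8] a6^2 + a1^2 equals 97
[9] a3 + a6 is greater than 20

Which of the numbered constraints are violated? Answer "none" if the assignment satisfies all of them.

Violated: 9.

[1] a6 - a1 = 9 - 4 = 5  ✔
[2] max(9, 4) = 9  ✔
[3] gcd(9, 12) = 3  ✔
[4] a1 + a3 = 4 + 9 = 13; 13 < 15  ✔
[5] a7 = 12 lies in [10, 12]  ✔
[6] a1 = 4 ≠ 2, but a6 = 9 = 9 (second disjunct)  ✔
[7] a6^2 + a3^2 = 9^2 + 9^2 = 81 + 81 = 162  ✔
[8] a6^2 + a1^2 = 9^2 + 4^2 = 81 + 16 = 97  ✔
[9] a3 + a6 = 9 + 9 = 18; 18 ≤ 20, bound 20 not met  ✘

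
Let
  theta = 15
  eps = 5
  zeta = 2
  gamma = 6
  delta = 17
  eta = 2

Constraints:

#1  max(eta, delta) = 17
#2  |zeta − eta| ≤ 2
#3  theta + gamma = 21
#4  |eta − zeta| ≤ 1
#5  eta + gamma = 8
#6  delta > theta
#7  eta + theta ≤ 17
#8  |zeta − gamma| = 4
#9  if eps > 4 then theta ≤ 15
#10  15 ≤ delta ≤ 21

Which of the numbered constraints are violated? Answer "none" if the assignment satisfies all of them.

Yes — all constraints hold.

#1 max(2, 17) = 17 — holds.
#2 |2 − 2| = 0; 0 ≤ 2 — holds.
#3 theta + gamma = 15 + 6 = 21 — holds.
#4 |2 − 2| = 0; 0 ≤ 1 — holds.
#5 eta + gamma = 2 + 6 = 8 — holds.
#6 delta = 17, theta = 15; 17 > 15 — holds.
#7 eta + theta = 2 + 15 = 17; 17 ≤ 17 — holds.
#8 |2 − 6| = 4 — holds.
#9 eps = 5 > 4, so we need theta ≤ 15; theta = 15 ≤ 15 — holds.
#10 delta = 17 lies in [15, 21] — holds.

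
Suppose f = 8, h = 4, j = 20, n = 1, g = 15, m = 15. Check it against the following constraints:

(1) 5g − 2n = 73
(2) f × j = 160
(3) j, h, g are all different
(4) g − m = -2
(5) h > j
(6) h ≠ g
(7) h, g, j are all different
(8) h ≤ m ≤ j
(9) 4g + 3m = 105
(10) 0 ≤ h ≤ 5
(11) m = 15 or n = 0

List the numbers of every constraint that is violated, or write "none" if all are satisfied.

(1) 5g − 2n = 5(15) − 2(1) = 73  ✓
(2) f × j = 8 × 20 = 160  ✓
(3) values 20, 4, 15 are pairwise distinct  ✓
(4) g − m = 15 − 15 = 0, not -2  ✗
(5) h = 4, j = 20; 4 ≤ 20 (want >)  ✗
(6) h = 4, g = 15; distinct  ✓
(7) values 4, 15, 20 are pairwise distinct  ✓
(8) values 4 ≤ 15 ≤ 20  ✓
(9) 4g + 3m = 4(15) + 3(15) = 105  ✓
(10) h = 4 lies in [0, 5]  ✓
(11) m = 15 = 15 (first disjunct)  ✓

Constraints 4 and 5 do not hold.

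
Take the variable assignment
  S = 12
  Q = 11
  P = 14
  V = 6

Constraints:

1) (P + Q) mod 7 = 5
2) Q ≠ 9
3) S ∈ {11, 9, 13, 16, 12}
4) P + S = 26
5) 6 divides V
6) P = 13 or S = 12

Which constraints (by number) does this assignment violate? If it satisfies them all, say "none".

1) P + Q = 25; 25 mod 7 = 4, not 5  no
2) Q = 11, and 11 ≠ 9  yes
3) S = 12 is in {11, 9, 13, 16, 12}  yes
4) P + S = 14 + 12 = 26  yes
5) 6 / 6 = 1, so 6 divides 6  yes
6) P = 14 ≠ 13, but S = 12 = 12 (second disjunct)  yes

Constraint 1 is violated.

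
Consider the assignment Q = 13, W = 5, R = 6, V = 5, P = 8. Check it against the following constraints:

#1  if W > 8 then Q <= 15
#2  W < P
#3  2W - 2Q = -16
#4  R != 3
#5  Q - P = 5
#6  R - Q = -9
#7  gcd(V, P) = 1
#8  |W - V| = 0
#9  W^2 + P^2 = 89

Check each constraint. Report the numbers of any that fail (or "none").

No — constraint 6 is not satisfied.

#1 W = 5, not > 8; antecedent false, conditional vacuously true — satisfied.
#2 W = 5, P = 8; 5 < 8 — satisfied.
#3 2W - 2Q = 2(5) - 2(13) = -16 — satisfied.
#4 R = 6, and 6 ≠ 3 — satisfied.
#5 Q - P = 13 - 8 = 5 — satisfied.
#6 R - Q = 6 - 13 = -7, not -9 — violated.
#7 gcd(5, 8) = 1 — satisfied.
#8 |5 - 5| = 0 — satisfied.
#9 W^2 + P^2 = 5^2 + 8^2 = 25 + 64 = 89 — satisfied.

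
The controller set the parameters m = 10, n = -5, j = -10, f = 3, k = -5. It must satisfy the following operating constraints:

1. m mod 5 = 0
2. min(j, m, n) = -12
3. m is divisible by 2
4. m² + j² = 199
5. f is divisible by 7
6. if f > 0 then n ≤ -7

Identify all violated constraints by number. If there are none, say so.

1. 10 mod 5 = 0  holds
2. min(-10, 10, -5) = -10, not -12  fails
3. 10 / 2 = 5, so 2 divides 10  holds
4. m² + j² = 10² + (-10)² = 100 + 100 = 200, not 199  fails
5. 3 = 7×0 + 3, so 7 does not divide 3  fails
6. f = 3 > 0, so we need n ≤ -7; but n = -5 > -7  fails

Constraints 2, 4, 5, and 6 do not hold.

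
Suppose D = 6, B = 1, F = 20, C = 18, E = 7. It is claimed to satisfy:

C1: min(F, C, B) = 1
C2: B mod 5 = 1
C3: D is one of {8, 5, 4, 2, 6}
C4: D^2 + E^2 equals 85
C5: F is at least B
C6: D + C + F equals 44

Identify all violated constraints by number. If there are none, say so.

C1: min(20, 18, 1) = 1  ✔
C2: 1 mod 5 = 1  ✔
C3: D = 6 is in {8, 5, 4, 2, 6}  ✔
C4: D^2 + E^2 = 6^2 + 7^2 = 36 + 49 = 85  ✔
C5: F = 20, B = 1; 20 ≥ 1  ✔
C6: D + C + F = 6 + 18 + 20 = 44  ✔

No violations.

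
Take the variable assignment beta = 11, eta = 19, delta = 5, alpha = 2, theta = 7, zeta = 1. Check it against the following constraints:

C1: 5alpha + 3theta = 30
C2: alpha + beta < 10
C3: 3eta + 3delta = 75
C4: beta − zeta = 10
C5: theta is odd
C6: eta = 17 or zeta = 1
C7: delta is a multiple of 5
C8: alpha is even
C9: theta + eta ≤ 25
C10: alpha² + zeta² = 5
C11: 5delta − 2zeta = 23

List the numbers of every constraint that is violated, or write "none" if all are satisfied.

The assignment fails constraints 1, 2, 3, and 9.

C1: 5alpha + 3theta = 5(2) + 3(7) = 31, not 30 — violated.
C2: alpha + beta = 2 + 11 = 13; 13 ≥ 10, bound 10 not met — violated.
C3: 3eta + 3delta = 3(19) + 3(5) = 72, not 75 — violated.
C4: beta − zeta = 11 − 1 = 10 — satisfied.
C5: theta = 7 is odd — satisfied.
C6: eta = 19 ≠ 17, but zeta = 1 = 1 (second disjunct) — satisfied.
C7: 5 / 5 = 1, so 5 divides 5 — satisfied.
C8: alpha = 2 is even — satisfied.
C9: theta + eta = 7 + 19 = 26; 26 > 25, bound 25 not met — violated.
C10: alpha² + zeta² = 2² + 1² = 4 + 1 = 5 — satisfied.
C11: 5delta − 2zeta = 5(5) − 2(1) = 23 — satisfied.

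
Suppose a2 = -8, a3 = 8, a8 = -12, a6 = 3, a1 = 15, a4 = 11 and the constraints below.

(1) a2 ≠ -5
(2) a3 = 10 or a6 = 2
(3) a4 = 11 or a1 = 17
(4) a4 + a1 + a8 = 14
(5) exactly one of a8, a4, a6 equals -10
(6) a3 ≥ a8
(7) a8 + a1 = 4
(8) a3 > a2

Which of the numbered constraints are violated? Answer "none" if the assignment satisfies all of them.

(1) a2 = -8, and -8 ≠ -5 — holds.
(2) a3 = 8 ≠ 10 and a6 = 3 ≠ 2; both disjuncts false — does not hold.
(3) a4 = 11 = 11 (first disjunct) — holds.
(4) a4 + a1 + a8 = 11 + 15 + (-12) = 14 — holds.
(5) a8=-12, a4=11, a6=3; 0 of them equal -10, not exactly one — does not hold.
(6) a3 = 8, a8 = -12; 8 ≥ -12 — holds.
(7) a8 + a1 = -12 + 15 = 3, not 4 — does not hold.
(8) a3 = 8, a2 = -8; 8 > -8 — holds.

Constraints 2, 5, and 7 are violated.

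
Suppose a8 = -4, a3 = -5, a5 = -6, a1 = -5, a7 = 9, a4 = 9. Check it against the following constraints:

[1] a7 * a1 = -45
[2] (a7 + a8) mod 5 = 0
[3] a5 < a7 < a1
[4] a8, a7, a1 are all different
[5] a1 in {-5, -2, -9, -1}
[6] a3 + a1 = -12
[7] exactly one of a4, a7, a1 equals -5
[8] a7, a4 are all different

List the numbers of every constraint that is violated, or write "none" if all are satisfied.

[1] a7 * a1 = 9 * (-5) = -45 — OK.
[2] a7 + a8 = 5; 5 mod 5 = 0 — OK.
[3] values -6, 9, -5; a7 = 9 is not < a1 = -5 — violated.
[4] values -4, 9, -5 are pairwise distinct — OK.
[5] a1 = -5 is in {-5, -2, -9, -1} — OK.
[6] a3 + a1 = -5 + (-5) = -10, not -12 — violated.
[7] a4=9, a7=9, a1=-5; 1 of them equals -5 — OK.
[8] a7 = a4 = 9, not all different — violated.

The assignment fails constraints 3, 6, and 8.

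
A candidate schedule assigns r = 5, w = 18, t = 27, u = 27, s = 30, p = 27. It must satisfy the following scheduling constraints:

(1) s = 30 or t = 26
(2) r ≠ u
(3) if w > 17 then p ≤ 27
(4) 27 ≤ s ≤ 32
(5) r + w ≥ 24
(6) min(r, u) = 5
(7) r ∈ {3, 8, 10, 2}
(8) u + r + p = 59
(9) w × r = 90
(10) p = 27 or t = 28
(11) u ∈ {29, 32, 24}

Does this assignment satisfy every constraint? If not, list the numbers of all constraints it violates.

Constraints 5, 7, and 11 are violated.

(1) s = 30 = 30 (first disjunct)  true
(2) r = 5, u = 27; distinct  true
(3) w = 18 > 17, so we need p ≤ 27; p = 27 ≤ 27  true
(4) s = 30 lies in [27, 32]  true
(5) r + w = 5 + 18 = 23; 23 < 24, bound 24 not met  false
(6) min(5, 27) = 5  true
(7) r = 5 is not in {3, 8, 10, 2}  false
(8) u + r + p = 27 + 5 + 27 = 59  true
(9) w × r = 18 × 5 = 90  true
(10) p = 27 = 27 (first disjunct)  true
(11) u = 27 is not in {29, 32, 24}  false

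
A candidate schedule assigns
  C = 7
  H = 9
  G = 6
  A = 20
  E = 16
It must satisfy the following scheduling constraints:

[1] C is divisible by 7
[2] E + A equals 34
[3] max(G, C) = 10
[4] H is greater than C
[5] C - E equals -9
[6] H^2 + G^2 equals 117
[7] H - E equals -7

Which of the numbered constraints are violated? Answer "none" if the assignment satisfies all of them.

Constraints 2 and 3 are violated.

[1] 7 / 7 = 1, so 7 divides 7  true
[2] E + A = 16 + 20 = 36, not 34  false
[3] max(6, 7) = 7, not 10  false
[4] H = 9, C = 7; 9 > 7  true
[5] C - E = 7 - 16 = -9  true
[6] H^2 + G^2 = 9^2 + 6^2 = 81 + 36 = 117  true
[7] H - E = 9 - 16 = -7  true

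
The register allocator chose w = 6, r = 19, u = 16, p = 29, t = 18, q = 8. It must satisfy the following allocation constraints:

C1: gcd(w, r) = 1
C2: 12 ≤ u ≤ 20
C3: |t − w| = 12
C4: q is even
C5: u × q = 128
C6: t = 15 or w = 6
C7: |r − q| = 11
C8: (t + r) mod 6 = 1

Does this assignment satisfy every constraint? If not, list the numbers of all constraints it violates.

C1: gcd(6, 19) = 1  OK
C2: u = 16 lies in [12, 20]  OK
C3: |18 − 6| = 12  OK
C4: q = 8 is even  OK
C5: u × q = 16 × 8 = 128  OK
C6: t = 18 ≠ 15, but w = 6 = 6 (second disjunct)  OK
C7: |19 − 8| = 11  OK
C8: t + r = 37; 37 mod 6 = 1  OK

No violations.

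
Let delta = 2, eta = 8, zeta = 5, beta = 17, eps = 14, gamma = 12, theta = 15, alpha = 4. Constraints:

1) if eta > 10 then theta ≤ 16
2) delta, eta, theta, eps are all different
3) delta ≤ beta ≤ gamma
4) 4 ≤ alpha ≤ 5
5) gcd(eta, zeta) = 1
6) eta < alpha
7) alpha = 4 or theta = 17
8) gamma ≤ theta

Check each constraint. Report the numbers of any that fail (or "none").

1) eta = 8, not > 10; antecedent false, conditional vacuously true — holds.
2) values 2, 8, 15, 14 are pairwise distinct — holds.
3) values 2, 17, 12; beta = 17 is not ≤ gamma = 12 — does not hold.
4) alpha = 4 lies in [4, 5] — holds.
5) gcd(8, 5) = 1 — holds.
6) eta = 8, alpha = 4; 8 ≥ 4 (want <) — does not hold.
7) alpha = 4 = 4 (first disjunct) — holds.
8) gamma = 12, theta = 15; 12 ≤ 15 — holds.

No — constraints 3 and 6 are not satisfied.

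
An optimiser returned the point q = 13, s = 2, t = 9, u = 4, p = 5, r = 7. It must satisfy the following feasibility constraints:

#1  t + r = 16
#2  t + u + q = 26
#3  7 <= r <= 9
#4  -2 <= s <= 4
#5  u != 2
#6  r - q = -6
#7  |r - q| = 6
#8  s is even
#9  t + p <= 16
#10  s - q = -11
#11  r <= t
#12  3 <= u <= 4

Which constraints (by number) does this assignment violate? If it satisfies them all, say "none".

All constraints are satisfied.

#1 t + r = 9 + 7 = 16 — satisfied.
#2 t + u + q = 9 + 4 + 13 = 26 — satisfied.
#3 r = 7 lies in [7, 9] — satisfied.
#4 s = 2 lies in [-2, 4] — satisfied.
#5 u = 4, and 4 ≠ 2 — satisfied.
#6 r - q = 7 - 13 = -6 — satisfied.
#7 |7 - 13| = 6 — satisfied.
#8 s = 2 is even — satisfied.
#9 t + p = 9 + 5 = 14; 14 ≤ 16 — satisfied.
#10 s - q = 2 - 13 = -11 — satisfied.
#11 r = 7, t = 9; 7 ≤ 9 — satisfied.
#12 u = 4 lies in [3, 4] — satisfied.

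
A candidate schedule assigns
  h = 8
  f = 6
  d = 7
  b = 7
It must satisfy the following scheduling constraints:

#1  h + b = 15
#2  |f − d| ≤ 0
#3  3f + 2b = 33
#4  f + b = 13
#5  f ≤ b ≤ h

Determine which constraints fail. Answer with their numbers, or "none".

#1 h + b = 8 + 7 = 15  ✓
#2 |6 − 7| = 1; 1 > 0, exceeds bound 0  ✗
#3 3f + 2b = 3(6) + 2(7) = 32, not 33  ✗
#4 f + b = 6 + 7 = 13  ✓
#5 values 6 ≤ 7 ≤ 8  ✓

Violated: 2, 3.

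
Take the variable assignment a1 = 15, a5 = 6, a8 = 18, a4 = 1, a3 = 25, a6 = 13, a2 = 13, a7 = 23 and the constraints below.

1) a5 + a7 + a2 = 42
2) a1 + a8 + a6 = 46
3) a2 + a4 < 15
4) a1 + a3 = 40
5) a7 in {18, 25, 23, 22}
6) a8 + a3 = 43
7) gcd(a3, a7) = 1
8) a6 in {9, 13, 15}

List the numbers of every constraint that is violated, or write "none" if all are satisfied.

All constraints are satisfied.

1) a5 + a7 + a2 = 6 + 23 + 13 = 42  true
2) a1 + a8 + a6 = 15 + 18 + 13 = 46  true
3) a2 + a4 = 13 + 1 = 14; 14 < 15  true
4) a1 + a3 = 15 + 25 = 40  true
5) a7 = 23 is in {18, 25, 23, 22}  true
6) a8 + a3 = 18 + 25 = 43  true
7) gcd(25, 23) = 1  true
8) a6 = 13 is in {9, 13, 15}  true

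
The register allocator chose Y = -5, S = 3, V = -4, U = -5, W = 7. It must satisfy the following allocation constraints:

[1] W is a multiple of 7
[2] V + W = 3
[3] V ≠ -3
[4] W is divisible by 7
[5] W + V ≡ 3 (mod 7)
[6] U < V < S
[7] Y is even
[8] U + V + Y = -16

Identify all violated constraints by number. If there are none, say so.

[1] 7 / 7 = 1, so 7 divides 7 — holds.
[2] V + W = -4 + 7 = 3 — holds.
[3] V = -4, and -4 ≠ -3 — holds.
[4] 7 / 7 = 1, so 7 divides 7 — holds.
[5] W + V = 3; 3 mod 7 = 3 — holds.
[6] values -5 < -4 < 3 — holds.
[7] Y = -5 is odd — does not hold.
[8] U + V + Y = -5 + (-4) + (-5) = -14, not -16 — does not hold.

Violated: 7 and 8.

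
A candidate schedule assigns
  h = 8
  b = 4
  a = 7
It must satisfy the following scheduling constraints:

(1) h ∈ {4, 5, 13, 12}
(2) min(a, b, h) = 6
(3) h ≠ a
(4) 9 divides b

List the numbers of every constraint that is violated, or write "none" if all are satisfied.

(1) h = 8 is not in {4, 5, 13, 12} — fails.
(2) min(7, 4, 8) = 4, not 6 — fails.
(3) h = 8, a = 7; distinct — holds.
(4) 4 = 9×0 + 4, so 9 does not divide 4 — fails.

No — constraints 1, 2, and 4 are not satisfied.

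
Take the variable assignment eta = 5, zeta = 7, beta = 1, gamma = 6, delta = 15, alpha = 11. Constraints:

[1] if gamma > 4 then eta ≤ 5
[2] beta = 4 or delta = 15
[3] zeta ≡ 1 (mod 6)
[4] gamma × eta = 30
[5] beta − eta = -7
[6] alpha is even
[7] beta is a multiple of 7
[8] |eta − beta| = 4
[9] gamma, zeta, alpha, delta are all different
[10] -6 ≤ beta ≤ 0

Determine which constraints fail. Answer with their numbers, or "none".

The assignment fails constraints 5, 6, 7, and 10.

[1] gamma = 6 > 4, so we need eta ≤ 5; eta = 5 ≤ 5 — OK.
[2] beta = 1 ≠ 4, but delta = 15 = 15 (second disjunct) — OK.
[3] 7 mod 6 = 1 — OK.
[4] gamma × eta = 6 × 5 = 30 — OK.
[5] beta − eta = 1 − 5 = -4, not -7 — violated.
[6] alpha = 11 is odd — violated.
[7] 1 = 7×0 + 1, so 7 does not divide 1 — violated.
[8] |5 − 1| = 4 — OK.
[9] values 6, 7, 11, 15 are pairwise distinct — OK.
[10] beta = 1 is outside [-6, 0] — violated.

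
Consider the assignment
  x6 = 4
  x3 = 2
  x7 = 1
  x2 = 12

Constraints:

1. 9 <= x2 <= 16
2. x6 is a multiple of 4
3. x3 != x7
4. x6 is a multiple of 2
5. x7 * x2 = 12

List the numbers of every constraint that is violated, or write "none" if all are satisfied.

1. x2 = 12 lies in [9, 16]  ✓
2. 4 / 4 = 1, so 4 divides 4  ✓
3. x3 = 2, x7 = 1; distinct  ✓
4. 4 / 2 = 2, so 2 divides 4  ✓
5. x7 * x2 = 1 * 12 = 12  ✓

No violations.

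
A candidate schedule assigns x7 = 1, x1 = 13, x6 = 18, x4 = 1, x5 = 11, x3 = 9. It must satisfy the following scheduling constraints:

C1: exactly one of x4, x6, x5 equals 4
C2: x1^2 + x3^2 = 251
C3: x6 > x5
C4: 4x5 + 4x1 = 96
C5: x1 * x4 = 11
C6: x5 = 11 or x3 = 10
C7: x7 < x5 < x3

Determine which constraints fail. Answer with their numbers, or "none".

C1: x4=1, x6=18, x5=11; 0 of them equal 4, not exactly one — violated.
C2: x1^2 + x3^2 = 13^2 + 9^2 = 169 + 81 = 250, not 251 — violated.
C3: x6 = 18, x5 = 11; 18 > 11 — OK.
C4: 4x5 + 4x1 = 4(11) + 4(13) = 96 — OK.
C5: x1 * x4 = 13 * 1 = 13, not 11 — violated.
C6: x5 = 11 = 11 (first disjunct) — OK.
C7: values 1, 11, 9; x5 = 11 is not < x3 = 9 — violated.

Constraints 1, 2, 5, and 7 do not hold.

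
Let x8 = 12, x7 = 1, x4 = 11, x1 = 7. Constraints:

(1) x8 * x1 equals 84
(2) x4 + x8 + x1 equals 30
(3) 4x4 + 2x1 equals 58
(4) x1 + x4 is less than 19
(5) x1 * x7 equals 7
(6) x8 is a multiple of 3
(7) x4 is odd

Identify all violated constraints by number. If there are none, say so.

Yes — all constraints hold.

(1) x8 * x1 = 12 * 7 = 84 — holds.
(2) x4 + x8 + x1 = 11 + 12 + 7 = 30 — holds.
(3) 4x4 + 2x1 = 4(11) + 2(7) = 58 — holds.
(4) x1 + x4 = 7 + 11 = 18; 18 < 19 — holds.
(5) x1 * x7 = 7 * 1 = 7 — holds.
(6) 12 / 3 = 4, so 3 divides 12 — holds.
(7) x4 = 11 is odd — holds.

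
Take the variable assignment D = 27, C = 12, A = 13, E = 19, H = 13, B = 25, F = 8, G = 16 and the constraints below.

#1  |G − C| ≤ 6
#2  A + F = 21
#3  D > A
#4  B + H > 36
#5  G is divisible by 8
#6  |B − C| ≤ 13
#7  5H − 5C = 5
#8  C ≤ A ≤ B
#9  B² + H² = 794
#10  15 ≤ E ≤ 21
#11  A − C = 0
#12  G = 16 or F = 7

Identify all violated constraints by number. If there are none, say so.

#1 |16 − 12| = 4; 4 ≤ 6 — holds.
#2 A + F = 13 + 8 = 21 — holds.
#3 D = 27, A = 13; 27 > 13 — holds.
#4 B + H = 25 + 13 = 38; 38 > 36 — holds.
#5 16 / 8 = 2, so 8 divides 16 — holds.
#6 |25 − 12| = 13; 13 ≤ 13 — holds.
#7 5H − 5C = 5(13) − 5(12) = 5 — holds.
#8 values 12 ≤ 13 ≤ 25 — holds.
#9 B² + H² = 25² + 13² = 625 + 169 = 794 — holds.
#10 E = 19 lies in [15, 21] — holds.
#11 A − C = 13 − 12 = 1, not 0 — fails.
#12 G = 16 = 16 (first disjunct) — holds.

Constraint 11 does not hold.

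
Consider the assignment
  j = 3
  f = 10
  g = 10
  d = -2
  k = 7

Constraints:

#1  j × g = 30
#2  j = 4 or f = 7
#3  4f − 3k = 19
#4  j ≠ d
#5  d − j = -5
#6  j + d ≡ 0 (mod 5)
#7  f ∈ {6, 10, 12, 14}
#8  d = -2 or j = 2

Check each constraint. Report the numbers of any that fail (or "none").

#1 j × g = 3 × 10 = 30 — satisfied.
#2 j = 3 ≠ 4 and f = 10 ≠ 7; both disjuncts false — violated.
#3 4f − 3k = 4(10) − 3(7) = 19 — satisfied.
#4 j = 3, d = -2; distinct — satisfied.
#5 d − j = -2 − 3 = -5 — satisfied.
#6 j + d = 1; 1 mod 5 = 1, not 0 — violated.
#7 f = 10 is in {6, 10, 12, 14} — satisfied.
#8 d = -2 = -2 (first disjunct) — satisfied.

The assignment fails constraints 2 and 6.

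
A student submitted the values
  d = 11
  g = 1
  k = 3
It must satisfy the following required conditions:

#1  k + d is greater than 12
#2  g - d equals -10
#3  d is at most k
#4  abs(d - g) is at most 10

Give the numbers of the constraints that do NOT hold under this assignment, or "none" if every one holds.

The assignment fails constraint 3.

#1 k + d = 3 + 11 = 14; 14 > 12  ✔
#2 g - d = 1 - 11 = -10  ✔
#3 d = 11, k = 3; 11 > 3 (want ≤)  ✘
#4 abs(11 - 1) = 10; 10 ≤ 10  ✔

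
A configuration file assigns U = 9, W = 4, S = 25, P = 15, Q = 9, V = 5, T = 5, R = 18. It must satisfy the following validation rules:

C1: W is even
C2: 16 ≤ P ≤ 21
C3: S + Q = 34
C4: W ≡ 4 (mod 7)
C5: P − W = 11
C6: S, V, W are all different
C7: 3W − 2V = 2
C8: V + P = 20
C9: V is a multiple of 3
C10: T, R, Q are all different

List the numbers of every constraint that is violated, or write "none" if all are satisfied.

C1: W = 4 is even  ✔
C2: P = 15 is outside [16, 21]  ✘
C3: S + Q = 25 + 9 = 34  ✔
C4: 4 mod 7 = 4  ✔
C5: P − W = 15 − 4 = 11  ✔
C6: values 25, 5, 4 are pairwise distinct  ✔
C7: 3W − 2V = 3(4) − 2(5) = 2  ✔
C8: V + P = 5 + 15 = 20  ✔
C9: 5 = 3×1 + 2, so 3 does not divide 5  ✘
C10: values 5, 18, 9 are pairwise distinct  ✔

The assignment fails constraints 2 and 9.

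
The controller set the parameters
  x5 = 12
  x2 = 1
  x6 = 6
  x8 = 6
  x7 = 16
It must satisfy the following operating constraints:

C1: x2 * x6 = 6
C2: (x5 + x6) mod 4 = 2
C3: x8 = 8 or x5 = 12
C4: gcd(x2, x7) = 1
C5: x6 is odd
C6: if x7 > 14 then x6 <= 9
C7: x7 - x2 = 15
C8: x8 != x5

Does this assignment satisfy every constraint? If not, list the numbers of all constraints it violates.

The assignment fails constraint 5.

C1: x2 * x6 = 1 * 6 = 6  ✓
C2: x5 + x6 = 18; 18 mod 4 = 2  ✓
C3: x8 = 6 ≠ 8, but x5 = 12 = 12 (second disjunct)  ✓
C4: gcd(1, 16) = 1  ✓
C5: x6 = 6 is even  ✗
C6: x7 = 16 > 14, so we need x6 ≤ 9; x6 = 6 ≤ 9  ✓
C7: x7 - x2 = 16 - 1 = 15  ✓
C8: x8 = 6, x5 = 12; distinct  ✓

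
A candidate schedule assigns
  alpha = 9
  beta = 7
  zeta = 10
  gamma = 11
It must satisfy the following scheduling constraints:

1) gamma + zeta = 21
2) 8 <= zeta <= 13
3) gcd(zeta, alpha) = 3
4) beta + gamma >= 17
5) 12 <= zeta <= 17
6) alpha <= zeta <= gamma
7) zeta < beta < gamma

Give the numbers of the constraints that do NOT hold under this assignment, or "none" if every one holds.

1) gamma + zeta = 11 + 10 = 21 — OK.
2) zeta = 10 lies in [8, 13] — OK.
3) gcd(10, 9) = 1, not 3 — violated.
4) beta + gamma = 7 + 11 = 18; 18 ≥ 17 — OK.
5) zeta = 10 is outside [12, 17] — violated.
6) values 9 <= 10 <= 11 — OK.
7) values 10, 7, 11; zeta = 10 is not < beta = 7 — violated.

Constraints 3, 5, and 7 do not hold.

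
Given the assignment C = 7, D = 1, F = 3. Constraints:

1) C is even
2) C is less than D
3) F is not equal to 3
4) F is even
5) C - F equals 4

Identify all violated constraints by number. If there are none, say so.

No — constraints 1, 2, 3, and 4 are not satisfied.

1) C = 7 is odd — violated.
2) C = 7, D = 1; 7 ≥ 1 (want <) — violated.
3) F = 3, but 3 is required to differ — violated.
4) F = 3 is odd — violated.
5) C - F = 7 - 3 = 4 — OK.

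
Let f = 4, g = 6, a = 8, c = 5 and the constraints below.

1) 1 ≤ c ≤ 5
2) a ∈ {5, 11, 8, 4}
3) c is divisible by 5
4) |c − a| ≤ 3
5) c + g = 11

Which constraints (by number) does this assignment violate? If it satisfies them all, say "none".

1) c = 5 lies in [1, 5]  OK
2) a = 8 is in {5, 11, 8, 4}  OK
3) 5 / 5 = 1, so 5 divides 5  OK
4) |5 − 8| = 3; 3 ≤ 3  OK
5) c + g = 5 + 6 = 11  OK

The assignment satisfies every constraint.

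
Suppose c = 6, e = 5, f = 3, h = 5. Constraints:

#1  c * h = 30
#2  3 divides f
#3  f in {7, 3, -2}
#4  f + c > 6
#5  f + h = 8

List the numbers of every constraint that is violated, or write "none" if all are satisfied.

#1 c * h = 6 * 5 = 30 — satisfied.
#2 3 / 3 = 1, so 3 divides 3 — satisfied.
#3 f = 3 is in {7, 3, -2} — satisfied.
#4 f + c = 3 + 6 = 9; 9 > 6 — satisfied.
#5 f + h = 3 + 5 = 8 — satisfied.

The assignment satisfies every constraint.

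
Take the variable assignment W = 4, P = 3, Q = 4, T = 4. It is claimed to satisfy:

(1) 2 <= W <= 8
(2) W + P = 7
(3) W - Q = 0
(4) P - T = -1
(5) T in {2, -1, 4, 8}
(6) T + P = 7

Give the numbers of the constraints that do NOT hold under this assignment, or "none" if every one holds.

(1) W = 4 lies in [2, 8]  OK
(2) W + P = 4 + 3 = 7  OK
(3) W - Q = 4 - 4 = 0  OK
(4) P - T = 3 - 4 = -1  OK
(5) T = 4 is in {2, -1, 4, 8}  OK
(6) T + P = 4 + 3 = 7  OK

The assignment satisfies every constraint.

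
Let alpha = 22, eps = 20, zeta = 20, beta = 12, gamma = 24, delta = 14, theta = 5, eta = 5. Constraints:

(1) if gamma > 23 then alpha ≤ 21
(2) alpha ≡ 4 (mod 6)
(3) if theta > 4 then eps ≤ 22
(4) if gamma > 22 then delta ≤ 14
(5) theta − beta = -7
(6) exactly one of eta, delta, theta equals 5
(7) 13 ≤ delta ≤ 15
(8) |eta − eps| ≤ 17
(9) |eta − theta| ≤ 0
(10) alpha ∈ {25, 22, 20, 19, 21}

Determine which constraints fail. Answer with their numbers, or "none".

(1) gamma = 24 > 23, so we need alpha ≤ 21; but alpha = 22 > 21  false
(2) 22 mod 6 = 4  true
(3) theta = 5 > 4, so we need eps ≤ 22; eps = 20 ≤ 22  true
(4) gamma = 24 > 22, so we need delta ≤ 14; delta = 14 ≤ 14  true
(5) theta − beta = 5 − 12 = -7  true
(6) eta=5, delta=14, theta=5; 2 of them equal 5, not exactly one  false
(7) delta = 14 lies in [13, 15]  true
(8) |5 − 20| = 15; 15 ≤ 17  true
(9) |5 − 5| = 0; 0 ≤ 0  true
(10) alpha = 22 is in {25, 22, 20, 19, 21}  true

Constraints 1 and 6 are violated.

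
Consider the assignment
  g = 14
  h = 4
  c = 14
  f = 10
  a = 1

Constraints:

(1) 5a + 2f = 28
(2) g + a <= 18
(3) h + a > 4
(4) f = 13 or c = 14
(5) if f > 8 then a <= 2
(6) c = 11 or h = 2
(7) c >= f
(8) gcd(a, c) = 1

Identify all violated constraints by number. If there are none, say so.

(1) 5a + 2f = 5(1) + 2(10) = 25, not 28 — violated.
(2) g + a = 14 + 1 = 15; 15 ≤ 18 — OK.
(3) h + a = 4 + 1 = 5; 5 > 4 — OK.
(4) f = 10 ≠ 13, but c = 14 = 14 (second disjunct) — OK.
(5) f = 10 > 8, so we need a ≤ 2; a = 1 ≤ 2 — OK.
(6) c = 14 ≠ 11 and h = 4 ≠ 2; both disjuncts false — violated.
(7) c = 14, f = 10; 14 ≥ 10 — OK.
(8) gcd(1, 14) = 1 — OK.

The assignment fails constraints 1 and 6.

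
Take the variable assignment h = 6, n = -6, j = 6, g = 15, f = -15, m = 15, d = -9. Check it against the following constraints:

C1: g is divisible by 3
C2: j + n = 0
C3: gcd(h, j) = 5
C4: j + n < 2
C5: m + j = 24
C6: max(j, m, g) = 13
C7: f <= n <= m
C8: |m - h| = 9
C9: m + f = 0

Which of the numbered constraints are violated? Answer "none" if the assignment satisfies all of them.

No — constraints 3, 5, and 6 are not satisfied.

C1: 15 / 3 = 5, so 3 divides 15  OK
C2: j + n = 6 + (-6) = 0  OK
C3: gcd(6, 6) = 6, not 5  FAIL
C4: j + n = 6 + (-6) = 0; 0 < 2  OK
C5: m + j = 15 + 6 = 21, not 24  FAIL
C6: max(6, 15, 15) = 15, not 13  FAIL
C7: values -15 <= -6 <= 15  OK
C8: |15 - 6| = 9  OK
C9: m + f = 15 + (-15) = 0  OK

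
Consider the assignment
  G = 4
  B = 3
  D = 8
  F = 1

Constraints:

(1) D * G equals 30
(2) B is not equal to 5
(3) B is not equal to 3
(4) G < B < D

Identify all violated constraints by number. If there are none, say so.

(1) D * G = 8 * 4 = 32, not 30 — violated.
(2) B = 3, and 3 ≠ 5 — OK.
(3) B = 3, but 3 is required to differ — violated.
(4) values 4, 3, 8; G = 4 is not < B = 3 — violated.

Constraints 1, 3, 4 are violated.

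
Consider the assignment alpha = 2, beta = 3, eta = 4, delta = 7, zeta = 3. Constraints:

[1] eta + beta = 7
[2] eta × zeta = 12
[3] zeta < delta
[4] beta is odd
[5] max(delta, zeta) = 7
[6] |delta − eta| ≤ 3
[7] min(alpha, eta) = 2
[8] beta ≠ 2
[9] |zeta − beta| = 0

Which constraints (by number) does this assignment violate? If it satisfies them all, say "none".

None — every constraint holds.

[1] eta + beta = 4 + 3 = 7 — satisfied.
[2] eta × zeta = 4 × 3 = 12 — satisfied.
[3] zeta = 3, delta = 7; 3 < 7 — satisfied.
[4] beta = 3 is odd — satisfied.
[5] max(7, 3) = 7 — satisfied.
[6] |7 − 4| = 3; 3 ≤ 3 — satisfied.
[7] min(2, 4) = 2 — satisfied.
[8] beta = 3, and 3 ≠ 2 — satisfied.
[9] |3 − 3| = 0 — satisfied.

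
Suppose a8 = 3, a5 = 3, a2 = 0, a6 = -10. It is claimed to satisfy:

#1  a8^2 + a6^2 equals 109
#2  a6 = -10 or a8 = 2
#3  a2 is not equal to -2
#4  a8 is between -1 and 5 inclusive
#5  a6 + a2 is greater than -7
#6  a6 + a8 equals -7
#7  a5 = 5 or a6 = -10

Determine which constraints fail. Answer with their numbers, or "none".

Constraint 5 does not hold.

#1 a8^2 + a6^2 = 3^2 + (-10)^2 = 9 + 100 = 109 — holds.
#2 a6 = -10 = -10 (first disjunct) — holds.
#3 a2 = 0, and 0 ≠ -2 — holds.
#4 a8 = 3 lies in [-1, 5] — holds.
#5 a6 + a2 = -10 + 0 = -10; -10 ≤ -7, bound -7 not met — does not hold.
#6 a6 + a8 = -10 + 3 = -7 — holds.
#7 a5 = 3 ≠ 5, but a6 = -10 = -10 (second disjunct) — holds.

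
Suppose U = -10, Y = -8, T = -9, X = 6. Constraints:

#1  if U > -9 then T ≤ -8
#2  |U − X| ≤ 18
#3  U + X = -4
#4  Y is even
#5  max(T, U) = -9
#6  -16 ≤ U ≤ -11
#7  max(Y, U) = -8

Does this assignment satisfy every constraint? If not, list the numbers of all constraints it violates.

No — constraint 6 is not satisfied.

#1 U = -10, not > -9; antecedent false, conditional vacuously true  yes
#2 |-10 − 6| = 16; 16 ≤ 18  yes
#3 U + X = -10 + 6 = -4  yes
#4 Y = -8 is even  yes
#5 max(-9, -10) = -9  yes
#6 U = -10 is outside [-16, -11]  no
#7 max(-8, -10) = -8  yes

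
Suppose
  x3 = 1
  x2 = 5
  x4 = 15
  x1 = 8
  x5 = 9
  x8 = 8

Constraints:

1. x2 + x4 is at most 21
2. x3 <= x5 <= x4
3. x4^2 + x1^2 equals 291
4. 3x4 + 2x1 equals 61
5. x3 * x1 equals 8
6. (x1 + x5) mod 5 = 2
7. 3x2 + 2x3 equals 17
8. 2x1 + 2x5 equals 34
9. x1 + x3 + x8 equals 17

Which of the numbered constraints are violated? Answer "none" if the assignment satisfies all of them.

1. x2 + x4 = 5 + 15 = 20; 20 ≤ 21  ✔
2. values 1 <= 9 <= 15  ✔
3. x4^2 + x1^2 = 15^2 + 8^2 = 225 + 64 = 289, not 291  ✘
4. 3x4 + 2x1 = 3(15) + 2(8) = 61  ✔
5. x3 * x1 = 1 * 8 = 8  ✔
6. x1 + x5 = 17; 17 mod 5 = 2  ✔
7. 3x2 + 2x3 = 3(5) + 2(1) = 17  ✔
8. 2x1 + 2x5 = 2(8) + 2(9) = 34  ✔
9. x1 + x3 + x8 = 8 + 1 + 8 = 17  ✔

The assignment fails constraint 3.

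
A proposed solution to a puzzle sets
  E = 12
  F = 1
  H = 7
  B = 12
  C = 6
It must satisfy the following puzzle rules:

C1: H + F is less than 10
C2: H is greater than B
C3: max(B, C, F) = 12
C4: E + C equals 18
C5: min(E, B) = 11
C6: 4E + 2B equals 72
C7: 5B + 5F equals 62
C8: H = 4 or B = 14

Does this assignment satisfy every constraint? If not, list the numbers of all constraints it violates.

The assignment fails constraints 2, 5, 7, 8.

C1: H + F = 7 + 1 = 8; 8 < 10 — holds.
C2: H = 7, B = 12; 7 ≤ 12 (want >) — fails.
C3: max(12, 6, 1) = 12 — holds.
C4: E + C = 12 + 6 = 18 — holds.
C5: min(12, 12) = 12, not 11 — fails.
C6: 4E + 2B = 4(12) + 2(12) = 72 — holds.
C7: 5B + 5F = 5(12) + 5(1) = 65, not 62 — fails.
C8: H = 7 ≠ 4 and B = 12 ≠ 14; both disjuncts false — fails.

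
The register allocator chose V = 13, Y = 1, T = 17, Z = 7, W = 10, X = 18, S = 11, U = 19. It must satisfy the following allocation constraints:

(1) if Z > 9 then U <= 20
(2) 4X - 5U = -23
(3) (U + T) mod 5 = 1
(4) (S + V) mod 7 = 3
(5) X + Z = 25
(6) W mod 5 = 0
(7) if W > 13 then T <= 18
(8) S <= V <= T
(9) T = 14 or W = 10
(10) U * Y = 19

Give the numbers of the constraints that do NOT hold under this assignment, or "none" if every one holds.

No violations.

(1) Z = 7, not > 9; antecedent false, conditional vacuously true — OK.
(2) 4X - 5U = 4(18) - 5(19) = -23 — OK.
(3) U + T = 36; 36 mod 5 = 1 — OK.
(4) S + V = 24; 24 mod 7 = 3 — OK.
(5) X + Z = 18 + 7 = 25 — OK.
(6) 10 mod 5 = 0 — OK.
(7) W = 10, not > 13; antecedent false, conditional vacuously true — OK.
(8) values 11 <= 13 <= 17 — OK.
(9) T = 17 ≠ 14, but W = 10 = 10 (second disjunct) — OK.
(10) U * Y = 19 * 1 = 19 — OK.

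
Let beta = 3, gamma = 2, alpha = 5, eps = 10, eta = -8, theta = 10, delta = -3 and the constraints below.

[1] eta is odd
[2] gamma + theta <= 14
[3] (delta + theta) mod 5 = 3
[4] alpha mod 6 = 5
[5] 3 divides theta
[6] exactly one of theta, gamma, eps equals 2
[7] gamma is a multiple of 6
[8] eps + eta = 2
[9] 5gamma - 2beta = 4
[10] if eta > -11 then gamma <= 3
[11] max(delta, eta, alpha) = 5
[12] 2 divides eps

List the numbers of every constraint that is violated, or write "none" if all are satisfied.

[1] eta = -8 is even — violated.
[2] gamma + theta = 2 + 10 = 12; 12 ≤ 14 — OK.
[3] delta + theta = 7; 7 mod 5 = 2, not 3 — violated.
[4] 5 mod 6 = 5 — OK.
[5] 10 = 3*3 + 1, so 3 does not divide 10 — violated.
[6] theta=10, gamma=2, eps=10; 1 of them equals 2 — OK.
[7] 2 = 6*0 + 2, so 6 does not divide 2 — violated.
[8] eps + eta = 10 + (-8) = 2 — OK.
[9] 5gamma - 2beta = 5(2) - 2(3) = 4 — OK.
[10] eta = -8 > -11, so we need gamma ≤ 3; gamma = 2 ≤ 3 — OK.
[11] max(-3, -8, 5) = 5 — OK.
[12] 10 / 2 = 5, so 2 divides 10 — OK.

No — constraints 1, 3, 5, and 7 are not satisfied.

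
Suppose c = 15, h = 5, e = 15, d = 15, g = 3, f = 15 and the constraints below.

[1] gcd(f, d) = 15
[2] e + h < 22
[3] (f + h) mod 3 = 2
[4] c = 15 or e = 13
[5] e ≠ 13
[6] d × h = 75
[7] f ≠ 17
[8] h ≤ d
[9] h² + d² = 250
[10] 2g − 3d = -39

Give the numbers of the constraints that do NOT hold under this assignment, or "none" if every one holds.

[1] gcd(15, 15) = 15 — OK.
[2] e + h = 15 + 5 = 20; 20 < 22 — OK.
[3] f + h = 20; 20 mod 3 = 2 — OK.
[4] c = 15 = 15 (first disjunct) — OK.
[5] e = 15, and 15 ≠ 13 — OK.
[6] d × h = 15 × 5 = 75 — OK.
[7] f = 15, and 15 ≠ 17 — OK.
[8] h = 5, d = 15; 5 ≤ 15 — OK.
[9] h² + d² = 5² + 15² = 25 + 225 = 250 — OK.
[10] 2g − 3d = 2(3) − 3(15) = -39 — OK.

Yes — all constraints hold.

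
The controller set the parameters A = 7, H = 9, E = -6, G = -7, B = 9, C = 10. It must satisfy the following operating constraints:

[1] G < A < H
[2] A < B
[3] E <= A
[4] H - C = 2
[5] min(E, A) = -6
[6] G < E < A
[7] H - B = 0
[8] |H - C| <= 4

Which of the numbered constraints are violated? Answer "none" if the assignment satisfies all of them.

[1] values -7 < 7 < 9 — satisfied.
[2] A = 7, B = 9; 7 < 9 — satisfied.
[3] E = -6, A = 7; -6 ≤ 7 — satisfied.
[4] H - C = 9 - 10 = -1, not 2 — violated.
[5] min(-6, 7) = -6 — satisfied.
[6] values -7 < -6 < 7 — satisfied.
[7] H - B = 9 - 9 = 0 — satisfied.
[8] |9 - 10| = 1; 1 ≤ 4 — satisfied.

Constraint 4 does not hold.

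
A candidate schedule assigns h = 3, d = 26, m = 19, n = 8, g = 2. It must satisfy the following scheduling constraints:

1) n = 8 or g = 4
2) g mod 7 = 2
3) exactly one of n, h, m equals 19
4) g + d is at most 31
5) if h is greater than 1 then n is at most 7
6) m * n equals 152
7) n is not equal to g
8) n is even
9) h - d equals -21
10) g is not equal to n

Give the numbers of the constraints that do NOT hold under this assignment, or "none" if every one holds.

No — constraints 5, 9 are not satisfied.

1) n = 8 = 8 (first disjunct) — OK.
2) 2 mod 7 = 2 — OK.
3) n=8, h=3, m=19; 1 of them equals 19 — OK.
4) g + d = 2 + 26 = 28; 28 ≤ 31 — OK.
5) h = 3 > 1, so we need n ≤ 7; but n = 8 > 7 — violated.
6) m * n = 19 * 8 = 152 — OK.
7) n = 8, g = 2; distinct — OK.
8) n = 8 is even — OK.
9) h - d = 3 - 26 = -23, not -21 — violated.
10) g = 2, n = 8; distinct — OK.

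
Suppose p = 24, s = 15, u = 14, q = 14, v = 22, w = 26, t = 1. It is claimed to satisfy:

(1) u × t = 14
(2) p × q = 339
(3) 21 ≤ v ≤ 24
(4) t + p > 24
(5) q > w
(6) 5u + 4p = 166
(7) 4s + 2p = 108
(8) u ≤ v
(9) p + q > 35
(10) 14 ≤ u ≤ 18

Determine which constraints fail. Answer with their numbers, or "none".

(1) u × t = 14 × 1 = 14 — OK.
(2) p × q = 24 × 14 = 336, not 339 — violated.
(3) v = 22 lies in [21, 24] — OK.
(4) t + p = 1 + 24 = 25; 25 > 24 — OK.
(5) q = 14, w = 26; 14 ≤ 26 (want >) — violated.
(6) 5u + 4p = 5(14) + 4(24) = 166 — OK.
(7) 4s + 2p = 4(15) + 2(24) = 108 — OK.
(8) u = 14, v = 22; 14 ≤ 22 — OK.
(9) p + q = 24 + 14 = 38; 38 > 35 — OK.
(10) u = 14 lies in [14, 18] — OK.

No — constraints 2, 5 are not satisfied.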